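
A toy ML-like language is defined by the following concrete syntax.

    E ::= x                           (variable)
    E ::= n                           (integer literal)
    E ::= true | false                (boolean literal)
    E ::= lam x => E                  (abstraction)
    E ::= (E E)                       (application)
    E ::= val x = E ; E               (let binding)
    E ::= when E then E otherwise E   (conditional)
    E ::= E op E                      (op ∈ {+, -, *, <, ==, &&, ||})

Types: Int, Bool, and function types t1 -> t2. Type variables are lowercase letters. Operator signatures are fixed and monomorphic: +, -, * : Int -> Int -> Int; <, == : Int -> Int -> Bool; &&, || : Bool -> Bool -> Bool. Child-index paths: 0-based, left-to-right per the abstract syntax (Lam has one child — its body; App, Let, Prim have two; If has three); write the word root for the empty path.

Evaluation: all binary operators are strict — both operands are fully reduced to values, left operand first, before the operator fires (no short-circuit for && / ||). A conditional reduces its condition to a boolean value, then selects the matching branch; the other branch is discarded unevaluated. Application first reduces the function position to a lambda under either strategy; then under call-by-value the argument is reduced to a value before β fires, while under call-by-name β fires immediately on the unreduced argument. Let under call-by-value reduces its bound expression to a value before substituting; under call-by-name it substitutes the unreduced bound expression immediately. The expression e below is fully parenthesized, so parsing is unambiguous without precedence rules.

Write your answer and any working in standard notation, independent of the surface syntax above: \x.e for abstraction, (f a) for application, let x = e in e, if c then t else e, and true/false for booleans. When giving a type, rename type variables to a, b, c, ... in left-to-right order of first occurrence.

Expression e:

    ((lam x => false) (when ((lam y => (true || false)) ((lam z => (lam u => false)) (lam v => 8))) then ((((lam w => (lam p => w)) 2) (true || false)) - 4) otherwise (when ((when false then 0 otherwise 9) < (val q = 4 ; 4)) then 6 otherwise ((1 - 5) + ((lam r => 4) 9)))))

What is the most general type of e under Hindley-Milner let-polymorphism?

Working:
\x._ : a -> Bool
  unify Bool ~ Bool
  unify Bool ~ Bool
\y._ : b -> Bool
\u._ : d -> Bool
\z._ : c -> d -> Bool
\v._ : e -> Int
  unify c -> d -> Bool ~ (e -> Int) -> f
  unify c ~ e -> Int
  unify d -> Bool ~ f
_ _ : d -> Bool
  unify b -> Bool ~ (d -> Bool) -> g
  unify b ~ d -> Bool
  unify Bool ~ g
_ _ : Bool
  unify Bool ~ Bool
w : h
\p._ : i -> h
\w._ : h -> i -> h
  unify h -> i -> h ~ Int -> j
  unify h ~ Int
  unify i -> Int ~ j
_ _ : i -> Int
  unify Bool ~ Bool
  unify Bool ~ Bool
  unify i -> Int ~ Bool -> k
  unify i ~ Bool
  unify Int ~ k
_ _ : Int
  unify Int ~ Int
  unify Int ~ Int
  unify Bool ~ Bool
  unify Int ~ Int
  unify Int ~ Int
let q : Int
  unify Int ~ Int
  unify Bool ~ Bool
  unify Int ~ Int
  unify Int ~ Int
  unify Int ~ Int
\r._ : l -> Int
  unify l -> Int ~ Int -> m
  unify l ~ Int
  unify Int ~ m
_ _ : Int
  unify Int ~ Int
  unify Int ~ Int
  unify Int ~ Int
  unify a -> Bool ~ Int -> n
  unify a ~ Int
  unify Bool ~ n
_ _ : Bool

Answer: Bool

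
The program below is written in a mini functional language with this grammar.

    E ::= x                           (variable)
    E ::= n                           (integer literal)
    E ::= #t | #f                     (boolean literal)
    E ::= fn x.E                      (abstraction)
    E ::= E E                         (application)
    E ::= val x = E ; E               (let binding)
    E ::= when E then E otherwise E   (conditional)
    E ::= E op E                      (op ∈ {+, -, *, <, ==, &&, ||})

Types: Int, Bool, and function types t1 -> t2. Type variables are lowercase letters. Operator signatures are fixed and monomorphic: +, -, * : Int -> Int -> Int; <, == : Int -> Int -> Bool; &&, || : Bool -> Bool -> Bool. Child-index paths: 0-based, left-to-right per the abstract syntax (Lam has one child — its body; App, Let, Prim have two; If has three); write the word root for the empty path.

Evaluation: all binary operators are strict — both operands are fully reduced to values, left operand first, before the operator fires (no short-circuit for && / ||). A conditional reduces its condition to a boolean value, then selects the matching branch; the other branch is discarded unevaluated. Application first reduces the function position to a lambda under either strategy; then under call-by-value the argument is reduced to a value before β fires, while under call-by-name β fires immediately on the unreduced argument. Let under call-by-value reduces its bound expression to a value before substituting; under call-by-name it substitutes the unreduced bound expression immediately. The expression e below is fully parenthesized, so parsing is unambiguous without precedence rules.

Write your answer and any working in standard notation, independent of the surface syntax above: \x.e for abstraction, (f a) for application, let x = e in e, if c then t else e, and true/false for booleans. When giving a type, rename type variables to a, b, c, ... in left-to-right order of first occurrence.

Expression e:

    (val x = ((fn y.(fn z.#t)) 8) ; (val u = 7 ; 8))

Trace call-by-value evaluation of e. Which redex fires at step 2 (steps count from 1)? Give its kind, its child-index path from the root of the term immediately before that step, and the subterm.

Answer: let at root : (let x = (\z.true) in (let u = 7 in 8))

Derivation:
step 0: (let x = ((\y.(\z.true)) 8) in (let u = 7 in 8))
step 1: [beta@0] (let x = (\z.true) in (let u = 7 in 8))
step 2: [let@root] (let u = 7 in 8)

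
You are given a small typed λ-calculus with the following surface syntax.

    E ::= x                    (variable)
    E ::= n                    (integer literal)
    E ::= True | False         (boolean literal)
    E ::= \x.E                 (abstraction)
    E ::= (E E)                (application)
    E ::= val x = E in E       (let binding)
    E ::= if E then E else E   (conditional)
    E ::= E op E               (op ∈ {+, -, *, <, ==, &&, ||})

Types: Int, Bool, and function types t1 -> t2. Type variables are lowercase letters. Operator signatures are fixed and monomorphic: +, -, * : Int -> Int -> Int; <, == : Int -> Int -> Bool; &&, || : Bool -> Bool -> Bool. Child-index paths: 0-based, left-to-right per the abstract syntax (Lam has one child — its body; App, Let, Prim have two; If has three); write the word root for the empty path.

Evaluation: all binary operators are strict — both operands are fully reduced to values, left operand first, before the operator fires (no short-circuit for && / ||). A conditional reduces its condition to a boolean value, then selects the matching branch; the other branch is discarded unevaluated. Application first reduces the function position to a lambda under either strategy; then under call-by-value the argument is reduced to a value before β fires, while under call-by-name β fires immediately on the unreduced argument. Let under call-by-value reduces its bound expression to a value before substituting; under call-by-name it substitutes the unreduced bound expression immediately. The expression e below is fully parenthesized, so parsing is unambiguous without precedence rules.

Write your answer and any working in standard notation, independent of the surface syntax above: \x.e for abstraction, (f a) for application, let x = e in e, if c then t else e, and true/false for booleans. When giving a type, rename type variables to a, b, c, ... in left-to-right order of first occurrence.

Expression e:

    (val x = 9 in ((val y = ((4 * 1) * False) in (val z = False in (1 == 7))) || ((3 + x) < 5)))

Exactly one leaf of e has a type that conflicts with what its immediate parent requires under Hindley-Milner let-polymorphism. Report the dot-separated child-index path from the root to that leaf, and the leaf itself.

Answer: 1.0.0.1 : false

Working:
let x : Int
  unify Int ~ Int
  unify Int ~ Int
  unify Int ~ Int
  unify Bool ~ Int
  FAIL: mismatch Bool ~ Int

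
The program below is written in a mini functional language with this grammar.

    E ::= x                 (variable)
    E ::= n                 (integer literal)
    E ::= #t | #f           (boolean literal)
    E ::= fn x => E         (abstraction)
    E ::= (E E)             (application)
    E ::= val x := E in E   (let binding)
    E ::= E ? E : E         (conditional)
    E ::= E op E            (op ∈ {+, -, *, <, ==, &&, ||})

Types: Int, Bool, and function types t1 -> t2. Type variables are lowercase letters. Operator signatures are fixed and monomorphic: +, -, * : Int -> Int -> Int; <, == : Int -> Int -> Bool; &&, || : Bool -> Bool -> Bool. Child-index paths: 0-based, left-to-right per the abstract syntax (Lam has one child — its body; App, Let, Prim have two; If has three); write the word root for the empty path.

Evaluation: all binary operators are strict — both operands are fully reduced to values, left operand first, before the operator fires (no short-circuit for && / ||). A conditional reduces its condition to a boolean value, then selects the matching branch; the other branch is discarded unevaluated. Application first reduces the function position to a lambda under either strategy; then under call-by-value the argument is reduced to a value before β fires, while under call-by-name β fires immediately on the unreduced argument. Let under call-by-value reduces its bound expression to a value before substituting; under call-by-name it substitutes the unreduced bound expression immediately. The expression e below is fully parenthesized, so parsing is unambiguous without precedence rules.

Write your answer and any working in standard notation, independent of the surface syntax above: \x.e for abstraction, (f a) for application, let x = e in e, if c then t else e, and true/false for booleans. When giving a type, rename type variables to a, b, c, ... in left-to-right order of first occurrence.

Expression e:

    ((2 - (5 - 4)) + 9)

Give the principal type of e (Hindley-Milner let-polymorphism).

Answer: Int

Derivation:
  unify Int ~ Int
  unify Int ~ Int
  unify Int ~ Int
  unify Int ~ Int
  unify Int ~ Int
  unify Int ~ Int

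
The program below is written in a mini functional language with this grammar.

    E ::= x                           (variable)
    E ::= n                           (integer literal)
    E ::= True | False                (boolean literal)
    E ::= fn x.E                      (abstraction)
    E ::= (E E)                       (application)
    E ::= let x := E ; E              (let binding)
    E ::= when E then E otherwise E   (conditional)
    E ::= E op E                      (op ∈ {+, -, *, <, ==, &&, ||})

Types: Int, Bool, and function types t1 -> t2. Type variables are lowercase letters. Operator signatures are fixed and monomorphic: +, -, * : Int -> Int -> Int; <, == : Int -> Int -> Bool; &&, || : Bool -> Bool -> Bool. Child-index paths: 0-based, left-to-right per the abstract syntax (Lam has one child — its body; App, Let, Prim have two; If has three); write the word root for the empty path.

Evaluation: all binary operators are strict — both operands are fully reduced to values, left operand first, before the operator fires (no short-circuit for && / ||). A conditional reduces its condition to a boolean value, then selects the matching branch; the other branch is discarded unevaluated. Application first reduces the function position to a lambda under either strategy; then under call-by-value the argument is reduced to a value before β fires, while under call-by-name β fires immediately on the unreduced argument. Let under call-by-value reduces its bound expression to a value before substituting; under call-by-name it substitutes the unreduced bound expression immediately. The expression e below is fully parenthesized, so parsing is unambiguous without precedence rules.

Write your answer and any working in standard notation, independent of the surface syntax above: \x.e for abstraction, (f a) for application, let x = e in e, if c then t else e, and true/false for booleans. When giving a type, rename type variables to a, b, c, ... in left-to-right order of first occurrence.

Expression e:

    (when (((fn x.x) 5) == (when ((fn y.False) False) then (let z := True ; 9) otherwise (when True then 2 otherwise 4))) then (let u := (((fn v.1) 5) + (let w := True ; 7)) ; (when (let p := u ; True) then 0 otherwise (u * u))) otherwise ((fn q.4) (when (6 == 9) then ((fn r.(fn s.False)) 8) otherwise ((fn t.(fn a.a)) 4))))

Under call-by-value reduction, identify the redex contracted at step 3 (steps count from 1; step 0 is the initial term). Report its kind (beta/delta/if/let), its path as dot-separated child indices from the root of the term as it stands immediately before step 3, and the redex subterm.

Trace:
step 0: (if (((\x.x) 5) == (if ((\y.false) false) then (let z = true in 9) else (if true then 2 else 4))) then (let u = (((\v.1) 5) + (let w = true in 7)) in (if (let p = u in true) then 0 else (u * u))) else ((\q.4) (if (6 == 9) then ((\r.(\s.false)) 8) else ((\t.(\a.a)) 4))))
step 1: [beta@0.0] (if (5 == (if ((\y.false) false) then (let z = true in 9) else (if true then 2 else 4))) then (let u = (((\v.1) 5) + (let w = true in 7)) in (if (let p = u in true) then 0 else (u * u))) else ((\q.4) (if (6 == 9) then ((\r.(\s.false)) 8) else ((\t.(\a.a)) 4))))
step 2: [beta@0.1.0] (if (5 == (if false then (let z = true in 9) else (if true then 2 else 4))) then (let u = (((\v.1) 5) + (let w = true in 7)) in (if (let p = u in true) then 0 else (u * u))) else ((\q.4) (if (6 == 9) then ((\r.(\s.false)) 8) else ((\t.(\a.a)) 4))))
step 3: [if@0.1] (if (5 == (if true then 2 else 4)) then (let u = (((\v.1) 5) + (let w = true in 7)) in (if (let p = u in true) then 0 else (u * u))) else ((\q.4) (if (6 == 9) then ((\r.(\s.false)) 8) else ((\t.(\a.a)) 4))))

Answer: if at 0.1 : (if false then (let z = true in 9) else (if true then 2 else 4))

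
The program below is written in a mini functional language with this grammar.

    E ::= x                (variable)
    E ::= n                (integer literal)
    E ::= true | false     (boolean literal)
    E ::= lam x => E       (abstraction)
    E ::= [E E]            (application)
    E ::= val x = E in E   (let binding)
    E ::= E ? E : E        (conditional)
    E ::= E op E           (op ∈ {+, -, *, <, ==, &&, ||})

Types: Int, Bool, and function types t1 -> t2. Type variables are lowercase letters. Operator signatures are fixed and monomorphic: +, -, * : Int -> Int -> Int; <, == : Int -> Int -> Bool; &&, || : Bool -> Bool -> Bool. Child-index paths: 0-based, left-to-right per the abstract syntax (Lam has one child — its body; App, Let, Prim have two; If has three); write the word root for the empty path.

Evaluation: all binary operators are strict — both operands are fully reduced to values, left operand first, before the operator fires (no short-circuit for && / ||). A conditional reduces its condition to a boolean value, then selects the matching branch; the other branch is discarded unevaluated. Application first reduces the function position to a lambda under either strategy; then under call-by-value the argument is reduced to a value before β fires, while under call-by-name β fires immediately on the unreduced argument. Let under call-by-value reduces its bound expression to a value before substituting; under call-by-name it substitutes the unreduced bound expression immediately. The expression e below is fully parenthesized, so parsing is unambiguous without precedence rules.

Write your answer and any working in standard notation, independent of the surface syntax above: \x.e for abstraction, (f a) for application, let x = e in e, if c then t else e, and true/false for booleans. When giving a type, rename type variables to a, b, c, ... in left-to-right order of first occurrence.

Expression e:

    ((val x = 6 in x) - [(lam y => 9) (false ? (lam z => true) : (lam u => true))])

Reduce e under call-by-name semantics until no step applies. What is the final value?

Answer: -3

Working:
step 0: ((let x = 6 in x) - ((\y.9) (if false then (\z.true) else (\u.true))))
step 1: [let@0] (6 - ((\y.9) (if false then (\z.true) else (\u.true))))
step 2: [beta@1] (6 - 9)
step 3: [delta@root] -3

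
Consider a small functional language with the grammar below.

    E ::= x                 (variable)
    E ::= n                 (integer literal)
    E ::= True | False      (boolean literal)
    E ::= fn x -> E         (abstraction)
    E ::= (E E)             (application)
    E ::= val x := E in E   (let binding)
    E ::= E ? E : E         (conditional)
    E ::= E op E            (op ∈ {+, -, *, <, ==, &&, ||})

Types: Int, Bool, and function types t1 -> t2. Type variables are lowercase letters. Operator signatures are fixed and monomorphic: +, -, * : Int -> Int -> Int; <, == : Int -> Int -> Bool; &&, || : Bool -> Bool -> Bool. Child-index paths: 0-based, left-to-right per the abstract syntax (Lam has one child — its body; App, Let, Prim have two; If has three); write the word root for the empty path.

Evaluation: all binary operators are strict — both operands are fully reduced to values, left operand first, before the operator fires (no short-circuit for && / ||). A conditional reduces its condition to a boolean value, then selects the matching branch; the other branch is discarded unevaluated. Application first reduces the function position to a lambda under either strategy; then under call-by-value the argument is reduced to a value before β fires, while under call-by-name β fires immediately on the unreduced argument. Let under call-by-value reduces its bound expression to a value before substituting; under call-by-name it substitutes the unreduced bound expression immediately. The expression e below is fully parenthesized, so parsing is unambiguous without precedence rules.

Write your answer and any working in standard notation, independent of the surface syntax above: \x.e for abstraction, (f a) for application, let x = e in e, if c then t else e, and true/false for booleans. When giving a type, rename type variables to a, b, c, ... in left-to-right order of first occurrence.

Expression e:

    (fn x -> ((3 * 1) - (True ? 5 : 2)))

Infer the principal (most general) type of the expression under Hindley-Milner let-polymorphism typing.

Trace:
  unify Int ~ Int
  unify Int ~ Int
  unify Int ~ Int
  unify Bool ~ Bool
  unify Int ~ Int
  unify Int ~ Int
\x._ : a -> Int

Answer: a -> Int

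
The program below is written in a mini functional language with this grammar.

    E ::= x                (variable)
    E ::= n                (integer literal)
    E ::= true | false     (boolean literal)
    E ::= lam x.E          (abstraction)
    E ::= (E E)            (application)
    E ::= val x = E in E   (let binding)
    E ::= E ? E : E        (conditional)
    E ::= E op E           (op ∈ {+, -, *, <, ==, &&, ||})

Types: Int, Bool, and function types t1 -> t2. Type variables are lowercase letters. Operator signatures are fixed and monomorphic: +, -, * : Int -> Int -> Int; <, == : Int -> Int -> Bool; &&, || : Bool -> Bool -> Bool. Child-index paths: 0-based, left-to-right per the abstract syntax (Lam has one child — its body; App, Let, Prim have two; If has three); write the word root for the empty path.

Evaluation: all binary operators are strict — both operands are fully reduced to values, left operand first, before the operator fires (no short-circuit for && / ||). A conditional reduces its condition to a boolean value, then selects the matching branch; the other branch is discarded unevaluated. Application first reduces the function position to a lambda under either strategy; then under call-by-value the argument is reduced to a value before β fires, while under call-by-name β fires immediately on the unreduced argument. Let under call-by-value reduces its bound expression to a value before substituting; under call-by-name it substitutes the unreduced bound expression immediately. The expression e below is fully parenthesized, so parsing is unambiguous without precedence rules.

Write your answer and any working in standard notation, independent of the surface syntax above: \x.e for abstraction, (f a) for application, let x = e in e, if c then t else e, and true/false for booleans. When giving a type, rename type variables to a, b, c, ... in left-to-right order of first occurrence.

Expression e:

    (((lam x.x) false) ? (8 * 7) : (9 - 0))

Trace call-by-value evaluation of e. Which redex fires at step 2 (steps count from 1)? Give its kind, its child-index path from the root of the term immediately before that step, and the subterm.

Answer: if at root : (if false then (8 * 7) else (9 - 0))

Derivation:
step 0: (if ((\x.x) false) then (8 * 7) else (9 - 0))
step 1: [beta@0] (if false then (8 * 7) else (9 - 0))
step 2: [if@root] (9 - 0)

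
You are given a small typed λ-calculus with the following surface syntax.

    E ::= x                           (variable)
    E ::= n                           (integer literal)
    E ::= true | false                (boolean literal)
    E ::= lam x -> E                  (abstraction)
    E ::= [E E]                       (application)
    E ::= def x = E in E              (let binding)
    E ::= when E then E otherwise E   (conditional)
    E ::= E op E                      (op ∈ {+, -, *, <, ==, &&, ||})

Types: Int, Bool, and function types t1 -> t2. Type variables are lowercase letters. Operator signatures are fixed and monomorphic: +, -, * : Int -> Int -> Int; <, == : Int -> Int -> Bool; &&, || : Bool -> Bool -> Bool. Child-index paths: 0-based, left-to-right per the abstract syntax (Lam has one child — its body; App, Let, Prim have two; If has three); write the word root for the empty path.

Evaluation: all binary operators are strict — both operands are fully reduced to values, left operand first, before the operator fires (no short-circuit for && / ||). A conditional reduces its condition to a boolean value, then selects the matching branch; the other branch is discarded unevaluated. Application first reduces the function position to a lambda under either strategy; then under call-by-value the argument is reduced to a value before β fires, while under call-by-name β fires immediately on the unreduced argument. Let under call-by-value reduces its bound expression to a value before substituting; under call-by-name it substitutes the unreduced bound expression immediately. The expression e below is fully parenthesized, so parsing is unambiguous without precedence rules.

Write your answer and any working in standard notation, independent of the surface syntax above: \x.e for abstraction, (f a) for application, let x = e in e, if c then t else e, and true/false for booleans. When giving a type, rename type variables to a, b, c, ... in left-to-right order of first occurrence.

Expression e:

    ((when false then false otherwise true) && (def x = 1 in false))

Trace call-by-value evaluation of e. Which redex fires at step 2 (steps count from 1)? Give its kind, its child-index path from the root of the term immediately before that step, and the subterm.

Answer: let at 1 : (let x = 1 in false)

Trace:
step 0: ((if false then false else true) && (let x = 1 in false))
step 1: [if@0] (true && (let x = 1 in false))
step 2: [let@1] (true && false)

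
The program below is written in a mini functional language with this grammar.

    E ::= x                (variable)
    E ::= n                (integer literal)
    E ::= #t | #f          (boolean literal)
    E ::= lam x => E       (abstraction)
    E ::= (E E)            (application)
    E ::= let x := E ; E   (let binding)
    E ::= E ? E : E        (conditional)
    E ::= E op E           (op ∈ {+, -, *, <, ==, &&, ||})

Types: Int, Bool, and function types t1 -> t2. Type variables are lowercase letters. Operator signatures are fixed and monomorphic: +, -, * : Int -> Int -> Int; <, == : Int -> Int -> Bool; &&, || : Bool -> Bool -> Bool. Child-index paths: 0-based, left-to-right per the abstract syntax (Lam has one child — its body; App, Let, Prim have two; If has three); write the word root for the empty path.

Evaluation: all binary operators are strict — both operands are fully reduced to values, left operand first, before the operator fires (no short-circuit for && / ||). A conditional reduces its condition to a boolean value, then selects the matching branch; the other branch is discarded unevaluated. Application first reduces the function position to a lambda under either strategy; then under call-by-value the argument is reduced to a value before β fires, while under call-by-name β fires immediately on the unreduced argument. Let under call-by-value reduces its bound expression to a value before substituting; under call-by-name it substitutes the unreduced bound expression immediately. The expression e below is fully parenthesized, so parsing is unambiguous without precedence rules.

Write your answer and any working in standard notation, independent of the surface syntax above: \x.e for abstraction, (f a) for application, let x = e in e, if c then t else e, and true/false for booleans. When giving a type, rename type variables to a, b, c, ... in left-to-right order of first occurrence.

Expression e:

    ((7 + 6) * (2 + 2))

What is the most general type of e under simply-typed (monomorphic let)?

Answer: Int

Trace:
  unify Int ~ Int
  unify Int ~ Int
  unify Int ~ Int
  unify Int ~ Int
  unify Int ~ Int
  unify Int ~ Int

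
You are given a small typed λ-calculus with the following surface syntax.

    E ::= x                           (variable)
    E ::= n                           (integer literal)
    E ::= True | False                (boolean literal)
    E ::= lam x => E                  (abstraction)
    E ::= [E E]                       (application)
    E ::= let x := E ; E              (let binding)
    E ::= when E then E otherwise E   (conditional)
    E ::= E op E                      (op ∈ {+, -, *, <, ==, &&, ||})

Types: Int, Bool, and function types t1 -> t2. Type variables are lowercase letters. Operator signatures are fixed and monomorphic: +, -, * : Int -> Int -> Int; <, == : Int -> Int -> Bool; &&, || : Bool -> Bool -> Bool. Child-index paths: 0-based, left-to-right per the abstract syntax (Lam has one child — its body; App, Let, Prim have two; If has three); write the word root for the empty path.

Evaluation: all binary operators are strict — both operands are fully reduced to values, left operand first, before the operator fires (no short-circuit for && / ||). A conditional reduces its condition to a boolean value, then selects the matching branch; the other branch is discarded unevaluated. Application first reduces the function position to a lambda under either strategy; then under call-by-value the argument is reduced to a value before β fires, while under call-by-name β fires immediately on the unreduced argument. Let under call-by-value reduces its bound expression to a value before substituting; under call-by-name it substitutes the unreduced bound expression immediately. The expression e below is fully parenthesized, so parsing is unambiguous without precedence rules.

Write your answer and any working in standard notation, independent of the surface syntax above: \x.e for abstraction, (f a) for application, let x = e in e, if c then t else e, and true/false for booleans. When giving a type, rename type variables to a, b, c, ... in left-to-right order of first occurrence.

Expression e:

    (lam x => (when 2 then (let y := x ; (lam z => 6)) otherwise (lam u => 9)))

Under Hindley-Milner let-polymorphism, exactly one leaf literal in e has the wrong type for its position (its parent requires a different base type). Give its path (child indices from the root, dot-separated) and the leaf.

Answer: 0.0 : 2

Trace:
  unify Int ~ Bool
  FAIL: mismatch Int ~ Bool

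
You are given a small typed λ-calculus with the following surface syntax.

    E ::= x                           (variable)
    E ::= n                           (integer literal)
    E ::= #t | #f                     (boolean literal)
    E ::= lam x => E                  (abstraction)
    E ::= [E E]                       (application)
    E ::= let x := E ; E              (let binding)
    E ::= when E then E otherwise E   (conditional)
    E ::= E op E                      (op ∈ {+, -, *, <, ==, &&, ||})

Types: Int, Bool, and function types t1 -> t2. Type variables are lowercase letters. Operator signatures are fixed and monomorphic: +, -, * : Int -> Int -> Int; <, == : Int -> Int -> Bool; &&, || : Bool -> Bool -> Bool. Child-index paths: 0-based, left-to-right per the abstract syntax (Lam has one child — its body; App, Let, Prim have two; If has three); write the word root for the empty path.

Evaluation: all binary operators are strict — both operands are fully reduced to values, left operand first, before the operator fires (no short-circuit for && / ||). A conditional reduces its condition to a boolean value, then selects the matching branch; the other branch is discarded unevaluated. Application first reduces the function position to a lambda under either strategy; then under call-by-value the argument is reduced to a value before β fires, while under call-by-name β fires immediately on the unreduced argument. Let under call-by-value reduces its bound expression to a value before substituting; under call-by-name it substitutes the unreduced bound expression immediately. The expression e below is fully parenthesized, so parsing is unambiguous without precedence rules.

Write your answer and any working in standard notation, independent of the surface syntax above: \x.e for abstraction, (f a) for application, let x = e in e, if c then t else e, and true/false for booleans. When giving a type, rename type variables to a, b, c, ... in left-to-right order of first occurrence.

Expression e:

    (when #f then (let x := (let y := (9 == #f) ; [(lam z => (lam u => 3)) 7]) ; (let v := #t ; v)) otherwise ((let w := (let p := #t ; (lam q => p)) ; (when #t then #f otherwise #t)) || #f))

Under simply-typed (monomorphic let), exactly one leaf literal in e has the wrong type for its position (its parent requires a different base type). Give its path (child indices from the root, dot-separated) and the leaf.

Trace:
  unify Bool ~ Bool
  unify Int ~ Int
  unify Bool ~ Int
  FAIL: mismatch Bool ~ Int

Answer: 1.0.0.1 : false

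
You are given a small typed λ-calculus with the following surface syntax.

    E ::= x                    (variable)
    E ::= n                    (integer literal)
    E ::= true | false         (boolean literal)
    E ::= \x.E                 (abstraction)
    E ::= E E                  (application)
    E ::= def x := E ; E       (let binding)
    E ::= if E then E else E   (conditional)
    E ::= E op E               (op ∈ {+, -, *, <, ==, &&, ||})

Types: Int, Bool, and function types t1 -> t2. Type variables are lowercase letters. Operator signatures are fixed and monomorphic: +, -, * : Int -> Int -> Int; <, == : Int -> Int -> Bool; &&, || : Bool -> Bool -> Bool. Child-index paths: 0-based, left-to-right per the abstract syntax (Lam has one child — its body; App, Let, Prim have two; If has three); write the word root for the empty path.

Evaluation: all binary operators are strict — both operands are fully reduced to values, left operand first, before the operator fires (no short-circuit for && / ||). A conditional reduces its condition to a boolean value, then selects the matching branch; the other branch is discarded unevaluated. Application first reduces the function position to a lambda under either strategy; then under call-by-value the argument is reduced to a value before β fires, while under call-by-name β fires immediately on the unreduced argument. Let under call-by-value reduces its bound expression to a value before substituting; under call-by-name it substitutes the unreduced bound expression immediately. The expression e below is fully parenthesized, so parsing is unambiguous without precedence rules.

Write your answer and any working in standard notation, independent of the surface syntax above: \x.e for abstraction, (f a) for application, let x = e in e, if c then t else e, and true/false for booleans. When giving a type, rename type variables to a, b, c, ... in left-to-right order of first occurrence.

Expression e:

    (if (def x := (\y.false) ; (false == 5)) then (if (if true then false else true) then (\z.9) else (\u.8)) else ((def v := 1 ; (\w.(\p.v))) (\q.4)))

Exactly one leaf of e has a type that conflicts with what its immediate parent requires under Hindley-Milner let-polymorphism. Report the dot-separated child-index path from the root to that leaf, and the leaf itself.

Derivation:
\y._ : a -> Bool
let x : forall. a -> Bool
  unify Bool ~ Int
  FAIL: mismatch Bool ~ Int

Answer: 0.1.0 : false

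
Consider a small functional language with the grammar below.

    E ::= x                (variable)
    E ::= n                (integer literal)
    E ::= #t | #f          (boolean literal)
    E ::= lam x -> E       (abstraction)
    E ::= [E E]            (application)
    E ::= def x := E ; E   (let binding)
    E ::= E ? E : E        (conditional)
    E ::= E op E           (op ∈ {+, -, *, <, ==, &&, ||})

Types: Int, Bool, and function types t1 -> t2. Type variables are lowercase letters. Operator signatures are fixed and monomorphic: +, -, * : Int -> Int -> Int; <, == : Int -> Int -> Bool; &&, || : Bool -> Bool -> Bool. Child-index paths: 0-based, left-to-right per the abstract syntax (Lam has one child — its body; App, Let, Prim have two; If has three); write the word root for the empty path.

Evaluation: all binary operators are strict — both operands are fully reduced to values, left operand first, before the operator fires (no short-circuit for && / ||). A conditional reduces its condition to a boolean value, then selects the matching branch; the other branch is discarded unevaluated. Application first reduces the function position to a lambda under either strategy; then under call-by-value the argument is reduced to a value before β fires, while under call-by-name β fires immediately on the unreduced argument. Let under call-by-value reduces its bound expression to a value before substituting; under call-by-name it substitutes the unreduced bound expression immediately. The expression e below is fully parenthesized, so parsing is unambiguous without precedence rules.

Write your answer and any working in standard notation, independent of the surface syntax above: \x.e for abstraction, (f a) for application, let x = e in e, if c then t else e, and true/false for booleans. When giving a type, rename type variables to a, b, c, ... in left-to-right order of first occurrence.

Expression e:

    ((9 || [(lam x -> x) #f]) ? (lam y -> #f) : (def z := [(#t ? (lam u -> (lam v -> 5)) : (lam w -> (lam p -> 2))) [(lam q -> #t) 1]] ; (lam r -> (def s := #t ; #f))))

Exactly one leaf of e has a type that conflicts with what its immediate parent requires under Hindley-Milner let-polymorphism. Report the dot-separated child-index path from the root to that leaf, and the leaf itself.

Working:
  unify Int ~ Bool
  FAIL: mismatch Int ~ Bool

Answer: 0.0 : 9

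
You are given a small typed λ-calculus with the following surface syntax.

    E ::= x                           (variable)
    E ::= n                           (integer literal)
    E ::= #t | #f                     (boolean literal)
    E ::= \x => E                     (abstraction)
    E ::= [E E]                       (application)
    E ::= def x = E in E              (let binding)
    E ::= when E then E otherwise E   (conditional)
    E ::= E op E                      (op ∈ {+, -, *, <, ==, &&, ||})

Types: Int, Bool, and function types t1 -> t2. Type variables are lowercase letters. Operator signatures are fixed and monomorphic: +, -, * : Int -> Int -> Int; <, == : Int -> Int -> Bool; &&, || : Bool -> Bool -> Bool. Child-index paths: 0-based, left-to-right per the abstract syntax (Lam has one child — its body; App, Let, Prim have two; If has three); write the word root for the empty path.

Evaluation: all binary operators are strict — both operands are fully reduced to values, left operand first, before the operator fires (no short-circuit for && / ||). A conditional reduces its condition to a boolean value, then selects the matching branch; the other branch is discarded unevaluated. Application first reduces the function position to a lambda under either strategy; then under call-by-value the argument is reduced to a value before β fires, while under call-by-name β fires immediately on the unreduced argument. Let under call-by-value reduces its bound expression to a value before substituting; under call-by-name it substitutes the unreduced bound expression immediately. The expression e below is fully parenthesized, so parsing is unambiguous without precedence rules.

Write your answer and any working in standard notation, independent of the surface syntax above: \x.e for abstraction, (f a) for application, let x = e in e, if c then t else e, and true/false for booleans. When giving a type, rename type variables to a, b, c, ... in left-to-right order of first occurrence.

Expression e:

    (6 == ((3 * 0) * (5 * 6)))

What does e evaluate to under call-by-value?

Answer: false

Working:
step 0: (6 == ((3 * 0) * (5 * 6)))
step 1: [delta@1.0] (6 == (0 * (5 * 6)))
step 2: [delta@1.1] (6 == (0 * 30))
step 3: [delta@1] (6 == 0)
step 4: [delta@root] false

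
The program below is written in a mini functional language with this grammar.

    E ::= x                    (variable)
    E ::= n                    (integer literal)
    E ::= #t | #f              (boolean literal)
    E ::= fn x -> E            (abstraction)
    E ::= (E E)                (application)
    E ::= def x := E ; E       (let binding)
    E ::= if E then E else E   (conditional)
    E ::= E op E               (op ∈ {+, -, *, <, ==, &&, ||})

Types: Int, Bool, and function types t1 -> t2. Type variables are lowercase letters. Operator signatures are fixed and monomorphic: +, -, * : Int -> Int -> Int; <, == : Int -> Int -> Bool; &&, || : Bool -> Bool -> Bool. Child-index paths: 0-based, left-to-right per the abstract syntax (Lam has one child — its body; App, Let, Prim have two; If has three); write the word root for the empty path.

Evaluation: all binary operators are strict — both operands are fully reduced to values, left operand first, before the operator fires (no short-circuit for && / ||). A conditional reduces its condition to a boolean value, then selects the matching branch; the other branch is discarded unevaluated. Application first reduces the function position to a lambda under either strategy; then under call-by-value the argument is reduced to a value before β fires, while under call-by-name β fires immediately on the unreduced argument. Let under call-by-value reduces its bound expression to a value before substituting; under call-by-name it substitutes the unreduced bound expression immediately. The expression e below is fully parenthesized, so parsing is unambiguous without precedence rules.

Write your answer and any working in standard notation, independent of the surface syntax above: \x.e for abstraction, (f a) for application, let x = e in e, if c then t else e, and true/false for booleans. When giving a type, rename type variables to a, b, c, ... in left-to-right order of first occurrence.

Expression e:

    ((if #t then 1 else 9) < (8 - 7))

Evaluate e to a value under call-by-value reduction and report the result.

Answer: false

Working:
step 0: ((if true then 1 else 9) < (8 - 7))
step 1: [if@0] (1 < (8 - 7))
step 2: [delta@1] (1 < 1)
step 3: [delta@root] false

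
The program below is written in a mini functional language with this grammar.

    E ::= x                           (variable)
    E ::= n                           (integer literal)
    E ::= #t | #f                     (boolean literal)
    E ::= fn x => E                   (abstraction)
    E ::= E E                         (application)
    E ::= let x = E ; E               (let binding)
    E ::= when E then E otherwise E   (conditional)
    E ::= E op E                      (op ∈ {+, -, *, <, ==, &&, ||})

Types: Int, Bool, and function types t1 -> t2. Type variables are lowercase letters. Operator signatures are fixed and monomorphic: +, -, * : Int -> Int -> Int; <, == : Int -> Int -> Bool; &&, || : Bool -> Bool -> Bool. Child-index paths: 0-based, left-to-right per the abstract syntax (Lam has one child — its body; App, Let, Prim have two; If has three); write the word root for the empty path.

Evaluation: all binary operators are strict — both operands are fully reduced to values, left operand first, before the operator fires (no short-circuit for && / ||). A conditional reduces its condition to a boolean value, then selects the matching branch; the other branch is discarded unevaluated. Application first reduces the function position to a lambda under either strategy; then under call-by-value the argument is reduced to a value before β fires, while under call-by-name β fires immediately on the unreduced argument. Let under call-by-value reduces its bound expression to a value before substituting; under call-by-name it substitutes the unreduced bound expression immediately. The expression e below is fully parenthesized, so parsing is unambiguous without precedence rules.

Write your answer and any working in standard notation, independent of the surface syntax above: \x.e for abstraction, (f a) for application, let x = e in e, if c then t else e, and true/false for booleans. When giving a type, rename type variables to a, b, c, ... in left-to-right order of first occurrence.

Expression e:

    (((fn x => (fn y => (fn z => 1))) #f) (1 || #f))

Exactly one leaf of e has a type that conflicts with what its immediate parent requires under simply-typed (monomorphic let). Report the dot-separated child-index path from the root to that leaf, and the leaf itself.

Trace:
\z._ : c -> Int
\y._ : b -> c -> Int
\x._ : a -> b -> c -> Int
  unify a -> b -> c -> Int ~ Bool -> d
  unify a ~ Bool
  unify b -> c -> Int ~ d
_ _ : b -> c -> Int
  unify Int ~ Bool
  FAIL: mismatch Int ~ Bool

Answer: 1.0 : 1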